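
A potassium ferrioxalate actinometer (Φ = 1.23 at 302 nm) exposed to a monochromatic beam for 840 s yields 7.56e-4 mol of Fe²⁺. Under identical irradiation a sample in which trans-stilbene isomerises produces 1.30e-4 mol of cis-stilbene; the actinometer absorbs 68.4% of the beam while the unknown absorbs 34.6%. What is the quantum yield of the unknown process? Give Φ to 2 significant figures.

Φ = 0.42

Photons absorbed by the actinometer: 7.56e-4 / 1.23 = 6.146e-4 mol.
Incident flux: 6.146e-4 / 0.684 = 8.985e-4 einstein.
Absorbed by unknown: 0.346 × 8.985e-4 = 3.109e-4 mol.
Φ(unknown) = 1.30e-4 / 3.109e-4 = 0.42.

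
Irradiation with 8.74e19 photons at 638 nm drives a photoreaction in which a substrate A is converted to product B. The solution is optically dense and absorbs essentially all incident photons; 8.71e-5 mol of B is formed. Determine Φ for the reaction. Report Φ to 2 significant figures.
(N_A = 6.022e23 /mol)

Φ = 0.60

Moles of photons: 8.74e19 / 6.022e23 = 1.451e-4 mol.
Φ = 8.71e-5 mol / 1.451e-4 mol photons = 0.60.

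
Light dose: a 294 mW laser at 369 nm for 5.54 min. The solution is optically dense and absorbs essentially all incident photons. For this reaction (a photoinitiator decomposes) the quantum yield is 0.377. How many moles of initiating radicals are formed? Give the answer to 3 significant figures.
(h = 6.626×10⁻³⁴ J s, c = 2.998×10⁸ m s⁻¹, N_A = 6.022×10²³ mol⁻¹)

1.14×10⁻⁴ mol

Photon energy at 369 nm: hc/λ = (6.626×10⁻³⁴)(2.998×10⁸)/(369×10⁻⁹) = 5.383×10⁻¹⁹ J.
Energy delivered: (294 mW)(332.4 s) = 97.73 J.
Photons incident: 97.73 / 5.383×10⁻¹⁹ = 1.816×10²⁰, i.e. 1.816×10²⁰/6.022×10²³ = 3.016×10⁻⁴ mol.
Product: Φ × n_abs = 0.377 × 3.016×10⁻⁴ = 1.137×10⁻⁴ mol.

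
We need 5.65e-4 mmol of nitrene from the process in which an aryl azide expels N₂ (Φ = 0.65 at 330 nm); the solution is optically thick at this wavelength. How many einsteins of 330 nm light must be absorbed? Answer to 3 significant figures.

8.69e-7 einstein

Product: 5.65e-4 mmol = 5.65e-7 mol.
Photons that must be absorbed: 5.65e-7 / 0.65 = 8.692e-7 mol.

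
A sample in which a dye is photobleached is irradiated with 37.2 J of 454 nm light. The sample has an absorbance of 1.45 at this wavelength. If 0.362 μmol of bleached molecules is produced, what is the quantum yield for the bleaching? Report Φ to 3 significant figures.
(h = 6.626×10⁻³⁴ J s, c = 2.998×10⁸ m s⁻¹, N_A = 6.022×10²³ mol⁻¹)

Product: 0.362 μmol = 3.62×10⁻⁷ mol.
Photon energy at 454 nm: hc/λ = (6.626×10⁻³⁴)(2.998×10⁸)/(454×10⁻⁹) = 4.375×10⁻¹⁹ J.
Photons incident: 37.2 / 4.375×10⁻¹⁹ = 8.503×10¹⁹, i.e. 8.503×10¹⁹/6.022×10²³ = 1.412×10⁻⁴ mol.
Fraction absorbed: 1 − 10^(−1.45) = 0.9645.
Photons absorbed: 0.9645 × 1.412×10⁻⁴ = 1.362×10⁻⁴ mol.
Φ = 3.62×10⁻⁷ mol / 1.362×10⁻⁴ mol photons = 0.00266.

Φ = 0.00266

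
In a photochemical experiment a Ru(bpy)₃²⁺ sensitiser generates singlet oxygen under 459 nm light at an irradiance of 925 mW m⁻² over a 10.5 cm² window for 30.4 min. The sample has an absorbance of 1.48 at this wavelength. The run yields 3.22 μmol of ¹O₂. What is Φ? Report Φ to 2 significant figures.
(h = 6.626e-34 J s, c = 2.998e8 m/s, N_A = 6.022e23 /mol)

Φ = 0.49

Product: 3.22 μmol = 3.22e-6 mol.
Photon energy at 459 nm: hc/λ = (6.626e-34)(2.998e8)/(459e-9) = 4.328e-19 J.
Energy delivered: (925 mW m⁻²)(10.5e-4 m²)(1824 s) = 1.772 J.
Photons incident: 1.772 / 4.328e-19 = 4.094e18, i.e. 4.094e18/6.022e23 = 6.798e-6 mol.
Fraction absorbed: 1 − 10^(−1.48) = 0.9669.
Photons absorbed: 0.9669 × 6.798e-6 = 6.573e-6 mol.
Φ = 3.22e-6 mol / 6.573e-6 mol photons = 0.49.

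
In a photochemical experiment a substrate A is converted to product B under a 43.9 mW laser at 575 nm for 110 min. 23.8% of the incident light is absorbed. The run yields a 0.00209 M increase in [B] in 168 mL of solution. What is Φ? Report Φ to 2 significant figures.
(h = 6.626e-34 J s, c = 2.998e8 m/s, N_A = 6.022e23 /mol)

Φ = 1.1

Product: (0.00209 M)(0.168 L) = 3.511e-4 mol.
Photon energy at 575 nm: hc/λ = (6.626e-34)(2.998e8)/(575e-9) = 3.455e-19 J.
Energy delivered: (43.9 mW)(6600 s) = 289.7 J.
Photons incident: 289.7 / 3.455e-19 = 8.385e20, i.e. 8.385e20/6.022e23 = 0.001392 mol.
Photons absorbed: 0.238 × 0.001392 = 3.313e-4 mol.
Φ = 3.511e-4 mol / 3.313e-4 mol photons = 1.1.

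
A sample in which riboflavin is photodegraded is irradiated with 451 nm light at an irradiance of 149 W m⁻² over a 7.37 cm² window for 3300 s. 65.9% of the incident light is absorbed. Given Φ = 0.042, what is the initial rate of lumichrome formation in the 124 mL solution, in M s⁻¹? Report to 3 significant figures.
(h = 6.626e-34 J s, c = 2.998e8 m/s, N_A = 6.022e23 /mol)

9.24e-8 M s⁻¹

Photon energy at 451 nm: hc/λ = (6.626e-34)(2.998e8)/(451e-9) = 4.405e-19 J.
Energy delivered: (149 W m⁻²)(7.37e-4 m²)(3300 s) = 362.4 J.
Photons incident: 362.4 / 4.405e-19 = 8.227e20, i.e. 8.227e20/6.022e23 = 0.001366 mol.
Photons absorbed: 0.659 × 0.001366 = 9.002e-4 mol.
Product formed: 0.042 × 9.002e-4 = 3.781e-5 mol.
Rate: 3.781e-5 mol / (3300 s × 0.124 L) = 9.24e-8 M s⁻¹.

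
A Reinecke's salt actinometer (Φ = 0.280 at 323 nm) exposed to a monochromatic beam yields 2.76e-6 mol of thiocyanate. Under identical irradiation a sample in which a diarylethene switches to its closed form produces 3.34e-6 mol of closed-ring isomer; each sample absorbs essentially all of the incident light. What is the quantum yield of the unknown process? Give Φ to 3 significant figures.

Φ = 0.339

Photons absorbed by the actinometer: 2.76e-6 / 0.280 = 9.857e-6 mol.
Φ(unknown) = 3.34e-6 / 9.857e-6 = 0.339.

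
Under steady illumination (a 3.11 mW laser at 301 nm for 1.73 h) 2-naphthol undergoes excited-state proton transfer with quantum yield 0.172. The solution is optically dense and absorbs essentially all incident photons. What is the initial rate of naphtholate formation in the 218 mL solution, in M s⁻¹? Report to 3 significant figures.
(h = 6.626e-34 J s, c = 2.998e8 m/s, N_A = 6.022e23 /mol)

Photon energy at 301 nm: hc/λ = (6.626e-34)(2.998e8)/(301e-9) = 6.600e-19 J.
Energy delivered: (3.11 mW)(6228 s) = 19.37 J.
Photons incident: 19.37 / 6.600e-19 = 2.935e19, i.e. 2.935e19/6.022e23 = 4.874e-5 mol.
Product formed: 0.172 × 4.874e-5 = 8.383e-6 mol.
Rate: 8.383e-6 mol / (6228 s × 0.218 L) = 6.17e-9 M s⁻¹.

6.17e-9 M s⁻¹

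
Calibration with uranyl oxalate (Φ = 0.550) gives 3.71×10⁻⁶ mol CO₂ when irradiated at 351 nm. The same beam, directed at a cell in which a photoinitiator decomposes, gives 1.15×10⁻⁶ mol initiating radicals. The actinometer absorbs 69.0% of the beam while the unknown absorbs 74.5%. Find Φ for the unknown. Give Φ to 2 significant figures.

Photons absorbed by the actinometer: 3.71×10⁻⁶ / 0.550 = 6.745×10⁻⁶ mol.
Incident flux: 6.745×10⁻⁶ / 0.690 = 9.775×10⁻⁶ einstein.
Absorbed by unknown: 0.745 × 9.775×10⁻⁶ = 7.282×10⁻⁶ mol.
Φ(unknown) = 1.15×10⁻⁶ / 7.282×10⁻⁶ = 0.16.

Φ = 0.16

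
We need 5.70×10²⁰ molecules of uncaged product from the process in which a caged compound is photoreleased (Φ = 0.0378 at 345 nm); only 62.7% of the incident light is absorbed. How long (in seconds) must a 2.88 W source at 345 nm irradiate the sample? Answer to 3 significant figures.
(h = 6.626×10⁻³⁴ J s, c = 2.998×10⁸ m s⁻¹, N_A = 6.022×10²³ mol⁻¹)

Product: 5.70×10²⁰ / 6.022×10²³ = 9.465×10⁻⁴ mol.
Photons that must be absorbed: 9.465×10⁻⁴ / 0.0378 = 0.02504 mol.
Incident photons needed: 0.02504 / 0.627 = 0.03994 mol.
Photon energy: hc/λ = 5.758×10⁻¹⁹ J; per mole, 3.467×10⁵ J mol⁻¹.
Energy required: 0.03994 × 3.467×10⁵ = 1.385×10⁴ J.
Time: 1.385×10⁴ J / 2.88 W = 4810 s.

t ≈ 4810 s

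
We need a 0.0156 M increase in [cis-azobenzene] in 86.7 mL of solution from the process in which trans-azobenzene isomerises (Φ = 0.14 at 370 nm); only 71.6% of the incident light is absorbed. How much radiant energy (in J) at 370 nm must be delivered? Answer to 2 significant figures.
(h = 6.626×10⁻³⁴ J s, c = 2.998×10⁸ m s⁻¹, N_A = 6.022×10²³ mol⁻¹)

Product: (0.0156 M)(0.0867 L) = 0.001353 mol.
Photons that must be absorbed: 0.001353 / 0.14 = 0.009664 mol.
Incident photons needed: 0.009664 / 0.716 = 0.01350 mol.
Photon energy: hc/λ = 5.369×10⁻¹⁹ J; per mole, 3.233×10⁵ J mol⁻¹.
Energy required: 0.01350 × 3.233×10⁵ = 4400 J.

4400 J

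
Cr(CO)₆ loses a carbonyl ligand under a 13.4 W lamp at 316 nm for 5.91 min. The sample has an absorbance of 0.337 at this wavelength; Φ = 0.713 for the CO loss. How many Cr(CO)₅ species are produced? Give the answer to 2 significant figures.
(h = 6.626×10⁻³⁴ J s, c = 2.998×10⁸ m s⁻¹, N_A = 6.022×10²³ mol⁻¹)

Photon energy at 316 nm: hc/λ = (6.626×10⁻³⁴)(2.998×10⁸)/(316×10⁻⁹) = 6.286×10⁻¹⁹ J.
Energy delivered: (13.4 W)(354.6 s) = 4752 J.
Photons incident: 4752 / 6.286×10⁻¹⁹ = 7.560×10²¹, i.e. 7.560×10²¹/6.022×10²³ = 0.01255 mol.
Fraction absorbed: 1 − 10^(−0.337) = 0.5397.
Photons absorbed: 0.5397 × 0.01255 = 0.006773 mol.
Product: Φ × n_abs = 0.713 × 0.006773 = 0.004829 mol.
As a count: 0.004829 × 6.022×10²³ = 2.9×10²¹.

2.9×10²¹ species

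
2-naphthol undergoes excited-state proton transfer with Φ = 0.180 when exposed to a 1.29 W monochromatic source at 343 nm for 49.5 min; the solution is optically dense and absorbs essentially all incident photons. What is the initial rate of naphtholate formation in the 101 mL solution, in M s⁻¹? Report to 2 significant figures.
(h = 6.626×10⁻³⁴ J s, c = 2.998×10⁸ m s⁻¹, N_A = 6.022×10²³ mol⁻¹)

Photon energy at 343 nm: hc/λ = (6.626×10⁻³⁴)(2.998×10⁸)/(343×10⁻⁹) = 5.791×10⁻¹⁹ J.
Energy delivered: (1.29 W)(2970 s) = 3831 J.
Photons incident: 3831 / 5.791×10⁻¹⁹ = 6.615×10²¹, i.e. 6.615×10²¹/6.022×10²³ = 0.01098 mol.
Product formed: 0.180 × 0.01098 = 0.001976 mol.
Rate: 0.001976 mol / (2970 s × 0.101 L) = 6.6×10⁻⁶ M s⁻¹.

6.6×10⁻⁶ M s⁻¹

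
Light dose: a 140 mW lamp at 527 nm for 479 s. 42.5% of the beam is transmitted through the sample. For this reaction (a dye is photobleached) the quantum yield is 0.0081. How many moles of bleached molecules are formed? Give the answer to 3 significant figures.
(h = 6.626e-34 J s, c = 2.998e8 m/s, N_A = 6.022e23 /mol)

1.38e-6 mol

Photon energy at 527 nm: hc/λ = (6.626e-34)(2.998e8)/(527e-9) = 3.769e-19 J.
Energy delivered: (140 mW)(479 s) = 67.06 J.
Photons incident: 67.06 / 3.769e-19 = 1.779e20, i.e. 1.779e20/6.022e23 = 2.954e-4 mol.
Fraction absorbed: 1 − 42.5/100 = 0.5750.
Photons absorbed: 0.5750 × 2.954e-4 = 1.699e-4 mol.
Product: Φ × n_abs = 0.0081 × 1.699e-4 = 1.376e-6 mol.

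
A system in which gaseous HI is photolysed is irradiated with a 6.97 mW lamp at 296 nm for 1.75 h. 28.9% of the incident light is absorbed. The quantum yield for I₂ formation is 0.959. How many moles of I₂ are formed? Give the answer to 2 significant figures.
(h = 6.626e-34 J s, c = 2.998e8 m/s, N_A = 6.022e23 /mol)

3.0e-5 mol

Photon energy at 296 nm: hc/λ = (6.626e-34)(2.998e8)/(296e-9) = 6.711e-19 J.
Energy delivered: (6.97 mW)(6300 s) = 43.91 J.
Photons incident: 43.91 / 6.711e-19 = 6.543e19, i.e. 6.543e19/6.022e23 = 1.087e-4 mol.
Photons absorbed: 0.289 × 1.087e-4 = 3.141e-5 mol.
Product: Φ × n_abs = 0.959 × 3.141e-5 = 3.012e-5 mol.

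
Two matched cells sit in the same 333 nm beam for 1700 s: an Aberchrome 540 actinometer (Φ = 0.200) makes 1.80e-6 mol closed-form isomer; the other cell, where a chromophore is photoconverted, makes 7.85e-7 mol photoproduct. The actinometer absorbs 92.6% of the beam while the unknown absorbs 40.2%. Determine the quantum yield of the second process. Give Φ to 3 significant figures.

Φ = 0.201

Photons absorbed by the actinometer: 1.80e-6 / 0.200 = 9.000e-6 mol.
Incident flux: 9.000e-6 / 0.926 = 9.719e-6 einstein.
Absorbed by unknown: 0.402 × 9.719e-6 = 3.907e-6 mol.
Φ(unknown) = 7.85e-7 / 3.907e-6 = 0.201.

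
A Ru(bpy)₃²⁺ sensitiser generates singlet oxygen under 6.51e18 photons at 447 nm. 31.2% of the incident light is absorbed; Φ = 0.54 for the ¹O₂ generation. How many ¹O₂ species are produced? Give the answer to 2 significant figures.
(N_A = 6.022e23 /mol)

Moles of photons: 6.51e18 / 6.022e23 = 1.081e-5 mol.
Photons absorbed: 0.312 × 1.081e-5 = 3.373e-6 mol.
Product: Φ × n_abs = 0.54 × 3.373e-6 = 1.821e-6 mol.
As a count: 1.821e-6 × 6.022e23 = 1.1e18.

1.1e18 species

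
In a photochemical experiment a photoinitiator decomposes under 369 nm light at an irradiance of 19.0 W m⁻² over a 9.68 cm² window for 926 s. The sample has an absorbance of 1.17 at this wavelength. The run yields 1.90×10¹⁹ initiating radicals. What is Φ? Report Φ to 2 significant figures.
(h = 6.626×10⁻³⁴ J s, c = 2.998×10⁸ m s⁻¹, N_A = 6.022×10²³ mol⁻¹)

Product: 1.90×10¹⁹ / 6.022×10²³ = 3.155×10⁻⁵ mol.
Photon energy at 369 nm: hc/λ = (6.626×10⁻³⁴)(2.998×10⁸)/(369×10⁻⁹) = 5.383×10⁻¹⁹ J.
Energy delivered: (19.0 W m⁻²)(9.68×10⁻⁴ m²)(926 s) = 17.03 J.
Photons incident: 17.03 / 5.383×10⁻¹⁹ = 3.164×10¹⁹, i.e. 3.164×10¹⁹/6.022×10²³ = 5.254×10⁻⁵ mol.
Fraction absorbed: 1 − 10^(−1.17) = 0.9324.
Photons absorbed: 0.9324 × 5.254×10⁻⁵ = 4.899×10⁻⁵ mol.
Φ = 3.155×10⁻⁵ mol / 4.899×10⁻⁵ mol photons = 0.64.

Φ = 0.64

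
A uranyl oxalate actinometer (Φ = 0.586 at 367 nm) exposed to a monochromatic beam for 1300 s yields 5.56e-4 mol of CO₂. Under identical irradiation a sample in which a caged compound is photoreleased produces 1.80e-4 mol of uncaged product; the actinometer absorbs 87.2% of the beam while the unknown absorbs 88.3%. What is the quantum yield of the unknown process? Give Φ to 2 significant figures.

Photons absorbed by the actinometer: 5.56e-4 / 0.586 = 9.488e-4 mol.
Incident flux: 9.488e-4 / 0.872 = 0.001088 einstein.
Absorbed by unknown: 0.883 × 0.001088 = 9.607e-4 mol.
Φ(unknown) = 1.80e-4 / 9.607e-4 = 0.19.

Φ = 0.19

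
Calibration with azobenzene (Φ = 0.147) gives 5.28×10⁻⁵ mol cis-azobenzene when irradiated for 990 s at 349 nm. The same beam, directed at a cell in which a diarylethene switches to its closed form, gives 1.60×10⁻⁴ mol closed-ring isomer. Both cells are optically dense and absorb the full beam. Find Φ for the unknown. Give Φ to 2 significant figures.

Φ = 0.45

Photons absorbed by the actinometer: 5.28×10⁻⁵ / 0.147 = 3.592×10⁻⁴ mol.
Φ(unknown) = 1.60×10⁻⁴ / 3.592×10⁻⁴ = 0.45.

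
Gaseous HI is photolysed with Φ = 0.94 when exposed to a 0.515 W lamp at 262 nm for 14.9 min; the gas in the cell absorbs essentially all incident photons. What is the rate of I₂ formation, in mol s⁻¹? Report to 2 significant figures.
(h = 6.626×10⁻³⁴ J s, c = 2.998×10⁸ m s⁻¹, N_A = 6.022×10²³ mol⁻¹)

1.1×10⁻⁶ mol s⁻¹

Photon energy at 262 nm: hc/λ = (6.626×10⁻³⁴)(2.998×10⁸)/(262×10⁻⁹) = 7.582×10⁻¹⁹ J.
Energy delivered: (0.515 W)(894 s) = 460.4 J.
Photons incident: 460.4 / 7.582×10⁻¹⁹ = 6.072×10²⁰, i.e. 6.072×10²⁰/6.022×10²³ = 0.001008 mol.
Product formed: 0.94 × 0.001008 = 9.475×10⁻⁴ mol.
Rate: 9.475×10⁻⁴ / 894 s = 1.1×10⁻⁶ mol s⁻¹.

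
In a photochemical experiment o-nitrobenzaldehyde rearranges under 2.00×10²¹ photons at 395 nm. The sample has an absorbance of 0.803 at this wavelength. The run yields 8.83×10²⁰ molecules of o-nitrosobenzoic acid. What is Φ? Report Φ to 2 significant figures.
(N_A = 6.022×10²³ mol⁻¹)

Φ = 0.52

Product: 8.83×10²⁰ / 6.022×10²³ = 0.001466 mol.
Moles of photons: 2.00×10²¹ / 6.022×10²³ = 0.003321 mol.
Fraction absorbed: 1 − 10^(−0.803) = 0.8426.
Photons absorbed: 0.8426 × 0.003321 = 0.002798 mol.
Φ = 0.001466 mol / 0.002798 mol photons = 0.52.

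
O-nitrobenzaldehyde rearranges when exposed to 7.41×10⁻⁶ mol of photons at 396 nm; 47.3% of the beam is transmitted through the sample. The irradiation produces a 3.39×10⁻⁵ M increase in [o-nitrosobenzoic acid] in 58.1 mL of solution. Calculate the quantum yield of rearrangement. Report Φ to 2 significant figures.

Φ = 0.50

Product: (3.39×10⁻⁵ M)(0.0581 L) = 1.970×10⁻⁶ mol.
Fraction absorbed: 1 − 47.3/100 = 0.5270.
Photons absorbed: 0.5270 × 7.41×10⁻⁶ = 3.905×10⁻⁶ mol.
Φ = 1.970×10⁻⁶ mol / 3.905×10⁻⁶ mol photons = 0.50.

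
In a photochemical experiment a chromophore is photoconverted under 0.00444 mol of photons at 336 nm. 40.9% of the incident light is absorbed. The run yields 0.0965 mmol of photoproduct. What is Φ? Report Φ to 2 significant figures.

Φ = 0.053

Product: 0.0965 mmol = 9.65×10⁻⁵ mol.
Photons absorbed: 0.409 × 0.00444 = 0.001816 mol.
Φ = 9.65×10⁻⁵ mol / 0.001816 mol photons = 0.053.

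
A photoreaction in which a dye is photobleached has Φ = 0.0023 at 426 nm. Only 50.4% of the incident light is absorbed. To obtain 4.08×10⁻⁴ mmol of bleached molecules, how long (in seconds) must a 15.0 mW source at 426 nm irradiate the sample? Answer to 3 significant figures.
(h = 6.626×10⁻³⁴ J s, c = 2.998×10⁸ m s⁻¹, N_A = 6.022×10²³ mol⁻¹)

Product: 4.08×10⁻⁴ mmol = 4.08×10⁻⁷ mol.
Photons that must be absorbed: 4.08×10⁻⁷ / 0.0023 = 1.774×10⁻⁴ mol.
Incident photons needed: 1.774×10⁻⁴ / 0.504 = 3.520×10⁻⁴ mol.
Photon energy: hc/λ = 4.663×10⁻¹⁹ J; per mole, 2.808×10⁵ J mol⁻¹.
Energy required: 3.520×10⁻⁴ × 2.808×10⁵ = 98.84 J.
Time: 98.84 J / 0.015 W = 6590 s.

t ≈ 6590 s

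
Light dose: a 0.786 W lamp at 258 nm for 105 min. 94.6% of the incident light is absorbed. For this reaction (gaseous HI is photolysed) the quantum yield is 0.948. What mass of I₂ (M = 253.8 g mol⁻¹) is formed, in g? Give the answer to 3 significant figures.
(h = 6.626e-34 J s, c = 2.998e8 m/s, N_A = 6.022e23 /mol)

2.43 g

Photon energy at 258 nm: hc/λ = (6.626e-34)(2.998e8)/(258e-9) = 7.700e-19 J.
Energy delivered: (0.786 W)(6300 s) = 4952 J.
Photons incident: 4952 / 7.700e-19 = 6.431e21, i.e. 6.431e21/6.022e23 = 0.01068 mol.
Photons absorbed: 0.946 × 0.01068 = 0.01010 mol.
Product: Φ × n_abs = 0.948 × 0.01010 = 0.009575 mol.
Mass: 0.009575 × 253.8 = 2.430 g = 2.43 g.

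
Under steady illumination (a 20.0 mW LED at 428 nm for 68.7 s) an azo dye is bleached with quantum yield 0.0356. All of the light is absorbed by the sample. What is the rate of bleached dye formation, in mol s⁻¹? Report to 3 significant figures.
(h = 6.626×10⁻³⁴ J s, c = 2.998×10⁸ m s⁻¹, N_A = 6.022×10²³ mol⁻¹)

Photon energy at 428 nm: hc/λ = (6.626×10⁻³⁴)(2.998×10⁸)/(428×10⁻⁹) = 4.641×10⁻¹⁹ J.
Energy delivered: (20.0 mW)(68.7 s) = 1.374 J.
Photons incident: 1.374 / 4.641×10⁻¹⁹ = 2.961×10¹⁸, i.e. 2.961×10¹⁸/6.022×10²³ = 4.917×10⁻⁶ mol.
Product formed: 0.0356 × 4.917×10⁻⁶ = 1.750×10⁻⁷ mol.
Rate: 1.750×10⁻⁷ / 68.7 s = 2.55×10⁻⁹ mol s⁻¹.

2.55×10⁻⁹ mol s⁻¹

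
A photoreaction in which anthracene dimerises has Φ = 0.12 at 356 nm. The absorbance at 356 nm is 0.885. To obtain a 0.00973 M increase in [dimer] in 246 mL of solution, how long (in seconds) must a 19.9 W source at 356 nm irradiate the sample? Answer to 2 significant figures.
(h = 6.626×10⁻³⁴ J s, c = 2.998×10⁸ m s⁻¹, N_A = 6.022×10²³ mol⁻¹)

t ≈ 390 s

Product: (0.00973 M)(0.246 L) = 0.002394 mol.
Photons that must be absorbed: 0.002394 / 0.12 = 0.01995 mol.
Fraction absorbed: 1 − 10^(−0.885) = 0.8697.
Incident photons needed: 0.01995 / 0.8697 = 0.02294 mol.
Photon energy: hc/λ = 5.580×10⁻¹⁹ J; per mole, 3.360×10⁵ J mol⁻¹.
Energy required: 0.02294 × 3.360×10⁵ = 7708 J.
Time: 7708 J / 19.9 W = 390 s.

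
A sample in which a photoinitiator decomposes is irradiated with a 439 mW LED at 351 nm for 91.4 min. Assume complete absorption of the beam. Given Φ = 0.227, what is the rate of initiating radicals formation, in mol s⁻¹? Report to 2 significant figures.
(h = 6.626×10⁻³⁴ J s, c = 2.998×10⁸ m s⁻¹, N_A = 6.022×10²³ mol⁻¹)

2.9×10⁻⁷ mol s⁻¹

Photon energy at 351 nm: hc/λ = (6.626×10⁻³⁴)(2.998×10⁸)/(351×10⁻⁹) = 5.659×10⁻¹⁹ J.
Energy delivered: (439 mW)(5484 s) = 2407 J.
Photons incident: 2407 / 5.659×10⁻¹⁹ = 4.253×10²¹, i.e. 4.253×10²¹/6.022×10²³ = 0.007062 mol.
Product formed: 0.227 × 0.007062 = 0.001603 mol.
Rate: 0.001603 / 5484 s = 2.9×10⁻⁷ mol s⁻¹.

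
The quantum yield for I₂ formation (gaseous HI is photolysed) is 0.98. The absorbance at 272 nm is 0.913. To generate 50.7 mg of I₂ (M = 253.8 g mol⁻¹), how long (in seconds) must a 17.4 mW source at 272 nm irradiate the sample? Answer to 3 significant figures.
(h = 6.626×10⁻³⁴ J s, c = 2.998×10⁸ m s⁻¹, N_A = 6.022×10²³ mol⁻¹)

t ≈ 5870 s

Product: 50.7 mg / 253.8 g mol⁻¹ = 1.998×10⁻⁴ mol.
Photons that must be absorbed: 1.998×10⁻⁴ / 0.98 = 2.039×10⁻⁴ mol.
Fraction absorbed: 1 − 10^(−0.913) = 0.8778.
Incident photons needed: 2.039×10⁻⁴ / 0.8778 = 2.323×10⁻⁴ mol.
Photon energy: hc/λ = 7.303×10⁻¹⁹ J; per mole, 4.398×10⁵ J mol⁻¹.
Energy required: 2.323×10⁻⁴ × 4.398×10⁵ = 102.2 J.
Time: 102.2 J / 0.0174 W = 5870 s.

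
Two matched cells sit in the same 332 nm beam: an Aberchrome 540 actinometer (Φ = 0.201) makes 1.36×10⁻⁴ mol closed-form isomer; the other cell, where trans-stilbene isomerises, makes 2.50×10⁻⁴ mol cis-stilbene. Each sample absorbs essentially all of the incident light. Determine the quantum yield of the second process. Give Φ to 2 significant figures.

Φ = 0.37

Photons absorbed by the actinometer: 1.36×10⁻⁴ / 0.201 = 6.766×10⁻⁴ mol.
Φ(unknown) = 2.50×10⁻⁴ / 6.766×10⁻⁴ = 0.37.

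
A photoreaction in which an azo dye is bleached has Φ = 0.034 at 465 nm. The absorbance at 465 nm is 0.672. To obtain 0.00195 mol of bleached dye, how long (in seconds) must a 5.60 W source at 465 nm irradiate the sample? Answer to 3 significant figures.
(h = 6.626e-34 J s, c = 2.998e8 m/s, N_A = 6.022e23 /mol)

t ≈ 3350 s

Photons that must be absorbed: 0.00195 / 0.034 = 0.05735 mol.
Fraction absorbed: 1 − 10^(−0.672) = 0.7872.
Incident photons needed: 0.05735 / 0.7872 = 0.07285 mol.
Photon energy: hc/λ = 4.272e-19 J; per mole, 2.573e5 J mol⁻¹.
Energy required: 0.07285 × 2.573e5 = 1.874e4 J.
Time: 1.874e4 J / 5.6 W = 3350 s.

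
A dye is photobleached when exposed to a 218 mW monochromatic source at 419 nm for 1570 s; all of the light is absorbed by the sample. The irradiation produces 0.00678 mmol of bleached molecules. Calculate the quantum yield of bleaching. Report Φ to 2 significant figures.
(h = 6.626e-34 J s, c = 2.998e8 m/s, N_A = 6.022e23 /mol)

Φ = 0.0057

Product: 0.00678 mmol = 6.78e-6 mol.
Photon energy at 419 nm: hc/λ = (6.626e-34)(2.998e8)/(419e-9) = 4.741e-19 J.
Energy delivered: (218 mW)(1570 s) = 342.3 J.
Photons incident: 342.3 / 4.741e-19 = 7.220e20, i.e. 7.220e20/6.022e23 = 0.001199 mol.
Φ = 6.78e-6 mol / 0.001199 mol photons = 0.0057.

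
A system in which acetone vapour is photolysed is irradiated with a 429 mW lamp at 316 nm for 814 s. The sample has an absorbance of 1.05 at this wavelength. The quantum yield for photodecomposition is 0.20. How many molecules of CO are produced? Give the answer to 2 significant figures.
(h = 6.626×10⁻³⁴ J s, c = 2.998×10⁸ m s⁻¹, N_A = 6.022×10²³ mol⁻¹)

Photon energy at 316 nm: hc/λ = (6.626×10⁻³⁴)(2.998×10⁸)/(316×10⁻⁹) = 6.286×10⁻¹⁹ J.
Energy delivered: (429 mW)(814 s) = 349.2 J.
Photons incident: 349.2 / 6.286×10⁻¹⁹ = 5.555×10²⁰, i.e. 5.555×10²⁰/6.022×10²³ = 9.225×10⁻⁴ mol.
Fraction absorbed: 1 − 10^(−1.05) = 0.9109.
Photons absorbed: 0.9109 × 9.225×10⁻⁴ = 8.403×10⁻⁴ mol.
Product: Φ × n_abs = 0.20 × 8.403×10⁻⁴ = 1.681×10⁻⁴ mol.
As a count: 1.681×10⁻⁴ × 6.022×10²³ = 1.0×10²⁰.

1.0×10²⁰ molecules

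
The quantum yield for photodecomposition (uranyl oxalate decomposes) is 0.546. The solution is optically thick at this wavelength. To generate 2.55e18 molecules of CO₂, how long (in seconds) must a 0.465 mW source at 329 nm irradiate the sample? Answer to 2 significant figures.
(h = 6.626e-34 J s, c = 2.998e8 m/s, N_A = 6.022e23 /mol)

Product: 2.55e18 / 6.022e23 = 4.234e-6 mol.
Photons that must be absorbed: 4.234e-6 / 0.546 = 7.755e-6 mol.
Photon energy: hc/λ = 6.038e-19 J; per mole, 3.636e5 J mol⁻¹.
Energy required: 7.755e-6 × 3.636e5 = 2.820 J.
Time: 2.820 J / 0.000465 W = 6100 s.

t ≈ 6100 s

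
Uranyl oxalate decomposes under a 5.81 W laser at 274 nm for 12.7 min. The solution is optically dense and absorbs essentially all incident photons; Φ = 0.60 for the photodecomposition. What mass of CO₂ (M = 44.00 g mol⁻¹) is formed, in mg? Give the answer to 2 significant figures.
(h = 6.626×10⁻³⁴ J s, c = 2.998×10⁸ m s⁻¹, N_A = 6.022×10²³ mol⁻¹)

270 mg

Photon energy at 274 nm: hc/λ = (6.626×10⁻³⁴)(2.998×10⁸)/(274×10⁻⁹) = 7.250×10⁻¹⁹ J.
Energy delivered: (5.81 W)(762 s) = 4427 J.
Photons incident: 4427 / 7.250×10⁻¹⁹ = 6.106×10²¹, i.e. 6.106×10²¹/6.022×10²³ = 0.01014 mol.
Product: Φ × n_abs = 0.60 × 0.01014 = 0.006084 mol.
Mass: 0.006084 × 44.00 = 0.2677 g = 270 mg.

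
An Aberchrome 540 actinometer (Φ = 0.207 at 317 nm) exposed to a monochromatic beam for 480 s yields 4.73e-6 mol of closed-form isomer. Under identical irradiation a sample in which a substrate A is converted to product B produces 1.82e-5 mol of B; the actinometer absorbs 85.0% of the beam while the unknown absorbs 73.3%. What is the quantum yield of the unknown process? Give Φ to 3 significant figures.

Photons absorbed by the actinometer: 4.73e-6 / 0.207 = 2.285e-5 mol.
Incident flux: 2.285e-5 / 0.850 = 2.688e-5 einstein.
Absorbed by unknown: 0.733 × 2.688e-5 = 1.970e-5 mol.
Φ(unknown) = 1.82e-5 / 1.970e-5 = 0.924.

Φ = 0.924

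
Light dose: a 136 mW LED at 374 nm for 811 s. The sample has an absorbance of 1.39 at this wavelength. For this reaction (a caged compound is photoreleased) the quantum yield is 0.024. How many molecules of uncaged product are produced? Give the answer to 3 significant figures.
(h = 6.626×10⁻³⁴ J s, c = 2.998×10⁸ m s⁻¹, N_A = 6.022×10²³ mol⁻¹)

Photon energy at 374 nm: hc/λ = (6.626×10⁻³⁴)(2.998×10⁸)/(374×10⁻⁹) = 5.311×10⁻¹⁹ J.
Energy delivered: (136 mW)(811 s) = 110.3 J.
Photons incident: 110.3 / 5.311×10⁻¹⁹ = 2.077×10²⁰, i.e. 2.077×10²⁰/6.022×10²³ = 3.449×10⁻⁴ mol.
Fraction absorbed: 1 − 10^(−1.39) = 0.9593.
Photons absorbed: 0.9593 × 3.449×10⁻⁴ = 3.309×10⁻⁴ mol.
Product: Φ × n_abs = 0.024 × 3.309×10⁻⁴ = 7.942×10⁻⁶ mol.
As a count: 7.942×10⁻⁶ × 6.022×10²³ = 4.78×10¹⁸.

4.78×10¹⁸ molecules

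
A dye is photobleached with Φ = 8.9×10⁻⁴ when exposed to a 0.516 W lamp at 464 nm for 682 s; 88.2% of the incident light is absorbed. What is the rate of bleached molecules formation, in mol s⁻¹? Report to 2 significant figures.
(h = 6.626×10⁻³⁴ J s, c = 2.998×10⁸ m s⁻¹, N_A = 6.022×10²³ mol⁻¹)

Photon energy at 464 nm: hc/λ = (6.626×10⁻³⁴)(2.998×10⁸)/(464×10⁻⁹) = 4.281×10⁻¹⁹ J.
Energy delivered: (0.516 W)(682 s) = 351.9 J.
Photons incident: 351.9 / 4.281×10⁻¹⁹ = 8.220×10²⁰, i.e. 8.220×10²⁰/6.022×10²³ = 0.001365 mol.
Photons absorbed: 0.882 × 0.001365 = 0.001204 mol.
Product formed: 8.9×10⁻⁴ × 0.001204 = 1.072×10⁻⁶ mol.
Rate: 1.072×10⁻⁶ / 682 s = 1.6×10⁻⁹ mol s⁻¹.

1.6×10⁻⁹ mol s⁻¹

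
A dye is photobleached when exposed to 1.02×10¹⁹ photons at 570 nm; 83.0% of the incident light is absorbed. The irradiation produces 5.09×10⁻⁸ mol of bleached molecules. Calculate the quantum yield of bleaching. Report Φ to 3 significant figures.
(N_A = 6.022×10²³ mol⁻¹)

Φ = 0.00362

Moles of photons: 1.02×10¹⁹ / 6.022×10²³ = 1.694×10⁻⁵ mol.
Photons absorbed: 0.830 × 1.694×10⁻⁵ = 1.406×10⁻⁵ mol.
Φ = 5.09×10⁻⁸ mol / 1.406×10⁻⁵ mol photons = 0.00362.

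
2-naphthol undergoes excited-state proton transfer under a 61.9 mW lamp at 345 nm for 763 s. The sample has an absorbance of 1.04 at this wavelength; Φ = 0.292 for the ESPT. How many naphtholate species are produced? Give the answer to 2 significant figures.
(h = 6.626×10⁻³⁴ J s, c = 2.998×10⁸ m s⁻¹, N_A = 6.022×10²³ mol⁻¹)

Photon energy at 345 nm: hc/λ = (6.626×10⁻³⁴)(2.998×10⁸)/(345×10⁻⁹) = 5.758×10⁻¹⁹ J.
Energy delivered: (61.9 mW)(763 s) = 47.23 J.
Photons incident: 47.23 / 5.758×10⁻¹⁹ = 8.203×10¹⁹, i.e. 8.203×10¹⁹/6.022×10²³ = 1.362×10⁻⁴ mol.
Fraction absorbed: 1 − 10^(−1.04) = 0.9088.
Photons absorbed: 0.9088 × 1.362×10⁻⁴ = 1.238×10⁻⁴ mol.
Product: Φ × n_abs = 0.292 × 1.238×10⁻⁴ = 3.615×10⁻⁵ mol.
As a count: 3.615×10⁻⁵ × 6.022×10²³ = 2.2×10¹⁹.

2.2×10¹⁹ species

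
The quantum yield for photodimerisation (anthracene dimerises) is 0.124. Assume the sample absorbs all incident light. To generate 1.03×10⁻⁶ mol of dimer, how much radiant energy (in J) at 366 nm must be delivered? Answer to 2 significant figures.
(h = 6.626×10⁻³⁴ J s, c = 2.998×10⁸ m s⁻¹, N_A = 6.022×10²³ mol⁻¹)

Photons that must be absorbed: 1.03×10⁻⁶ / 0.124 = 8.306×10⁻⁶ mol.
Photon energy: hc/λ = 5.428×10⁻¹⁹ J; per mole, 3.269×10⁵ J mol⁻¹.
Energy required: 8.306×10⁻⁶ × 3.269×10⁵ = 2.7 J.

2.7 J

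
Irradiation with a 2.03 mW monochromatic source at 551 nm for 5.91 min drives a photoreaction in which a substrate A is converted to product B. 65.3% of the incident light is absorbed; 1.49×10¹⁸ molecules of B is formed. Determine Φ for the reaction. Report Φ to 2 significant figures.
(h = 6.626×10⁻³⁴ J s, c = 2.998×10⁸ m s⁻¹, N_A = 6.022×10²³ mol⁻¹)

Φ = 1.1

Product: 1.49×10¹⁸ / 6.022×10²³ = 2.474×10⁻⁶ mol.
Photon energy at 551 nm: hc/λ = (6.626×10⁻³⁴)(2.998×10⁸)/(551×10⁻⁹) = 3.605×10⁻¹⁹ J.
Energy delivered: (2.03 mW)(354.6 s) = 0.7198 J.
Photons incident: 0.7198 / 3.605×10⁻¹⁹ = 1.997×10¹⁸, i.e. 1.997×10¹⁸/6.022×10²³ = 3.316×10⁻⁶ mol.
Photons absorbed: 0.653 × 3.316×10⁻⁶ = 2.165×10⁻⁶ mol.
Φ = 2.474×10⁻⁶ mol / 2.165×10⁻⁶ mol photons = 1.1.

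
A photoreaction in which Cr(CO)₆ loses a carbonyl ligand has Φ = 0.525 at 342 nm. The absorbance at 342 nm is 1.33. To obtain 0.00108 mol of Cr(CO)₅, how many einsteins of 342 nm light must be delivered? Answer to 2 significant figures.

0.0022 einstein

Photons that must be absorbed: 0.00108 / 0.525 = 0.002057 mol.
Fraction absorbed: 1 − 10^(−1.33) = 0.9532.
Incident photons needed: 0.002057 / 0.9532 = 0.002158 mol.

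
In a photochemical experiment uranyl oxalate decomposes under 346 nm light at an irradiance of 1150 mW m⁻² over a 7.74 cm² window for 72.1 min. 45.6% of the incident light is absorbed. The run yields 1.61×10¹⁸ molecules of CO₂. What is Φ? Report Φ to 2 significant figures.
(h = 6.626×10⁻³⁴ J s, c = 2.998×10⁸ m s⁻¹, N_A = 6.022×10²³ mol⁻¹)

Φ = 0.53

Product: 1.61×10¹⁸ / 6.022×10²³ = 2.674×10⁻⁶ mol.
Photon energy at 346 nm: hc/λ = (6.626×10⁻³⁴)(2.998×10⁸)/(346×10⁻⁹) = 5.741×10⁻¹⁹ J.
Energy delivered: (1150 mW m⁻²)(7.74×10⁻⁴ m²)(4326 s) = 3.851 J.
Photons incident: 3.851 / 5.741×10⁻¹⁹ = 6.708×10¹⁸, i.e. 6.708×10¹⁸/6.022×10²³ = 1.114×10⁻⁵ mol.
Photons absorbed: 0.456 × 1.114×10⁻⁵ = 5.080×10⁻⁶ mol.
Φ = 2.674×10⁻⁶ mol / 5.080×10⁻⁶ mol photons = 0.53.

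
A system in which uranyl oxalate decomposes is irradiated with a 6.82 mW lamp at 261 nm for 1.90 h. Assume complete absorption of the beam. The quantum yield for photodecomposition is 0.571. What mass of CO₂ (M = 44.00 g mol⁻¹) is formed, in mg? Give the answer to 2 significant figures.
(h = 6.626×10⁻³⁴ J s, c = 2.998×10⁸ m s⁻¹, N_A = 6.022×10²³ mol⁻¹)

Photon energy at 261 nm: hc/λ = (6.626×10⁻³⁴)(2.998×10⁸)/(261×10⁻⁹) = 7.611×10⁻¹⁹ J.
Energy delivered: (6.82 mW)(6840 s) = 46.65 J.
Photons incident: 46.65 / 7.611×10⁻¹⁹ = 6.129×10¹⁹, i.e. 6.129×10¹⁹/6.022×10²³ = 1.018×10⁻⁴ mol.
Product: Φ × n_abs = 0.571 × 1.018×10⁻⁴ = 5.813×10⁻⁵ mol.
Mass: 5.813×10⁻⁵ × 44.00 = 0.002558 g = 2.6 mg.

2.6 mg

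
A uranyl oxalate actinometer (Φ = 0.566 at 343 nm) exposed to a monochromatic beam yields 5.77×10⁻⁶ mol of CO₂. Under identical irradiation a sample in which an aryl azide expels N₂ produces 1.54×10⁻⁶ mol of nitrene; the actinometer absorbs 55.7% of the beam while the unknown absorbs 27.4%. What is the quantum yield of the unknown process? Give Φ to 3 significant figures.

Photons absorbed by the actinometer: 5.77×10⁻⁶ / 0.566 = 1.019×10⁻⁵ mol.
Incident flux: 1.019×10⁻⁵ / 0.557 = 1.829×10⁻⁵ einstein.
Absorbed by unknown: 0.274 × 1.829×10⁻⁵ = 5.011×10⁻⁶ mol.
Φ(unknown) = 1.54×10⁻⁶ / 5.011×10⁻⁶ = 0.307.

Φ = 0.307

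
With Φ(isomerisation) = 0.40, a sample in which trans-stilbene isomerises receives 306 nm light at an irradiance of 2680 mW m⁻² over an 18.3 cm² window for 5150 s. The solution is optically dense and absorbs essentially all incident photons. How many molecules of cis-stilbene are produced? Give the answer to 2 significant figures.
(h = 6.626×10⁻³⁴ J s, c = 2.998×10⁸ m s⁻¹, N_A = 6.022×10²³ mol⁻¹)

Photon energy at 306 nm: hc/λ = (6.626×10⁻³⁴)(2.998×10⁸)/(306×10⁻⁹) = 6.492×10⁻¹⁹ J.
Energy delivered: (2680 mW m⁻²)(18.3×10⁻⁴ m²)(5150 s) = 25.26 J.
Photons incident: 25.26 / 6.492×10⁻¹⁹ = 3.891×10¹⁹, i.e. 3.891×10¹⁹/6.022×10²³ = 6.461×10⁻⁵ mol.
Product: Φ × n_abs = 0.40 × 6.461×10⁻⁵ = 2.584×10⁻⁵ mol.
As a count: 2.584×10⁻⁵ × 6.022×10²³ = 1.6×10¹⁹.

1.6×10¹⁹ molecules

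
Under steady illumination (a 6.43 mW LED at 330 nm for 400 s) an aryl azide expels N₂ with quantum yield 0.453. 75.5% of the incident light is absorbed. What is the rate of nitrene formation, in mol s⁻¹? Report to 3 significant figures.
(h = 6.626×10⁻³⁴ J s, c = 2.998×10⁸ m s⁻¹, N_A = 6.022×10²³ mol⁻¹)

6.07×10⁻⁹ mol s⁻¹

Photon energy at 330 nm: hc/λ = (6.626×10⁻³⁴)(2.998×10⁸)/(330×10⁻⁹) = 6.020×10⁻¹⁹ J.
Energy delivered: (6.43 mW)(400 s) = 2.572 J.
Photons incident: 2.572 / 6.020×10⁻¹⁹ = 4.272×10¹⁸, i.e. 4.272×10¹⁸/6.022×10²³ = 7.094×10⁻⁶ mol.
Photons absorbed: 0.755 × 7.094×10⁻⁶ = 5.356×10⁻⁶ mol.
Product formed: 0.453 × 5.356×10⁻⁶ = 2.426×10⁻⁶ mol.
Rate: 2.426×10⁻⁶ / 400 s = 6.07×10⁻⁹ mol s⁻¹.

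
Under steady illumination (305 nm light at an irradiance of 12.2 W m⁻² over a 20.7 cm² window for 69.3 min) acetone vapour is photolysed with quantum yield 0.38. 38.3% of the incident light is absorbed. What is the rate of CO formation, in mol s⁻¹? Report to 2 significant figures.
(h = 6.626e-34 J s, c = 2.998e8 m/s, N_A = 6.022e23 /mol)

Photon energy at 305 nm: hc/λ = (6.626e-34)(2.998e8)/(305e-9) = 6.513e-19 J.
Energy delivered: (12.2 W m⁻²)(20.7e-4 m²)(4158 s) = 105.0 J.
Photons incident: 105.0 / 6.513e-19 = 1.612e20, i.e. 1.612e20/6.022e23 = 2.677e-4 mol.
Photons absorbed: 0.383 × 2.677e-4 = 1.025e-4 mol.
Product formed: 0.38 × 1.025e-4 = 3.895e-5 mol.
Rate: 3.895e-5 / 4158 s = 9.4e-9 mol s⁻¹.

9.4e-9 mol s⁻¹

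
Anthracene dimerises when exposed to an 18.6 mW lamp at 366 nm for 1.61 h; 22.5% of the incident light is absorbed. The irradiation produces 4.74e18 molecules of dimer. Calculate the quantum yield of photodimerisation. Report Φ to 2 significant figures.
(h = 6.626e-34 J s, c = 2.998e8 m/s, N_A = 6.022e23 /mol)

Product: 4.74e18 / 6.022e23 = 7.871e-6 mol.
Photon energy at 366 nm: hc/λ = (6.626e-34)(2.998e8)/(366e-9) = 5.428e-19 J.
Energy delivered: (18.6 mW)(5796 s) = 107.8 J.
Photons incident: 107.8 / 5.428e-19 = 1.986e20, i.e. 1.986e20/6.022e23 = 3.298e-4 mol.
Photons absorbed: 0.225 × 3.298e-4 = 7.421e-5 mol.
Φ = 7.871e-6 mol / 7.421e-5 mol photons = 0.11.

Φ = 0.11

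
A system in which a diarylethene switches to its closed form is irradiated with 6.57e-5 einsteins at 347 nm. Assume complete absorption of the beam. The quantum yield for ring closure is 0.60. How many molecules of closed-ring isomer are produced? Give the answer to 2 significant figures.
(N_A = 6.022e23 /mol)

Product: Φ × n_abs = 0.60 × 6.57e-5 = 3.942e-5 mol.
As a count: 3.942e-5 × 6.022e23 = 2.4e19.

2.4e19 molecules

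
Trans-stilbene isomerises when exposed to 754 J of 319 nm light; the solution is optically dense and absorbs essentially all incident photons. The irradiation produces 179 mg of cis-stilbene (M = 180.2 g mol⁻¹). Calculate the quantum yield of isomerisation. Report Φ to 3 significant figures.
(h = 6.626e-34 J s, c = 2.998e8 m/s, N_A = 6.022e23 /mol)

Φ = 0.494

Product: 179 mg / 180.2 g mol⁻¹ = 9.933e-4 mol.
Photon energy at 319 nm: hc/λ = (6.626e-34)(2.998e8)/(319e-9) = 6.227e-19 J.
Photons incident: 754 / 6.227e-19 = 1.211e21, i.e. 1.211e21/6.022e23 = 0.002011 mol.
Φ = 9.933e-4 mol / 0.002011 mol photons = 0.494.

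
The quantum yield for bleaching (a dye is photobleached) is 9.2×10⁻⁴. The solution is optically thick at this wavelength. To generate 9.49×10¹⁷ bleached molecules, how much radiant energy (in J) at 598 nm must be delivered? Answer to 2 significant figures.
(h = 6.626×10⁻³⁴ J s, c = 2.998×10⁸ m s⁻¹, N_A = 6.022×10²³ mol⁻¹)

340 J

Product: 9.49×10¹⁷ / 6.022×10²³ = 1.576×10⁻⁶ mol.
Photons that must be absorbed: 1.576×10⁻⁶ / 9.2×10⁻⁴ = 0.001713 mol.
Photon energy: hc/λ = 3.322×10⁻¹⁹ J; per mole, 2.001×10⁵ J mol⁻¹.
Energy required: 0.001713 × 2.001×10⁵ = 340 J.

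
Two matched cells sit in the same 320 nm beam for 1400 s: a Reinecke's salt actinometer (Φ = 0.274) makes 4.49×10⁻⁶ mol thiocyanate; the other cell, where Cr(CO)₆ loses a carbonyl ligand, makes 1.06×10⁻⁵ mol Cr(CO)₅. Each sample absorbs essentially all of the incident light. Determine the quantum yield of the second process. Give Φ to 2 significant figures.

Φ = 0.65

Photons absorbed by the actinometer: 4.49×10⁻⁶ / 0.274 = 1.639×10⁻⁵ mol.
Φ(unknown) = 1.06×10⁻⁵ / 1.639×10⁻⁵ = 0.65.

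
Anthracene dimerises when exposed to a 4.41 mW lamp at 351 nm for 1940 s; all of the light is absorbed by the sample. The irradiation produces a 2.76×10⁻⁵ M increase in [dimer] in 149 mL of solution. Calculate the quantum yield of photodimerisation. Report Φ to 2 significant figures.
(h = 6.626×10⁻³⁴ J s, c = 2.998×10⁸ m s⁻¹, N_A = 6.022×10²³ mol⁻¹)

Product: (2.76×10⁻⁵ M)(0.149 L) = 4.112×10⁻⁶ mol.
Photon energy at 351 nm: hc/λ = (6.626×10⁻³⁴)(2.998×10⁸)/(351×10⁻⁹) = 5.659×10⁻¹⁹ J.
Energy delivered: (4.41 mW)(1940 s) = 8.555 J.
Photons incident: 8.555 / 5.659×10⁻¹⁹ = 1.512×10¹⁹, i.e. 1.512×10¹⁹/6.022×10²³ = 2.511×10⁻⁵ mol.
Φ = 4.112×10⁻⁶ mol / 2.511×10⁻⁵ mol photons = 0.16.

Φ = 0.16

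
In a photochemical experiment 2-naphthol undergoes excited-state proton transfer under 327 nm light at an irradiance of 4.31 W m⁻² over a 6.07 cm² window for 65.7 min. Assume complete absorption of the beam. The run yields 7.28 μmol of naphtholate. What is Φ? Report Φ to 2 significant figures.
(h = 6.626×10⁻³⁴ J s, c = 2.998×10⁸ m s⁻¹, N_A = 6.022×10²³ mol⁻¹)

Product: 7.28 μmol = 7.28×10⁻⁶ mol.
Photon energy at 327 nm: hc/λ = (6.626×10⁻³⁴)(2.998×10⁸)/(327×10⁻⁹) = 6.075×10⁻¹⁹ J.
Energy delivered: (4.31 W m⁻²)(6.07×10⁻⁴ m²)(3942 s) = 10.31 J.
Photons incident: 10.31 / 6.075×10⁻¹⁹ = 1.697×10¹⁹, i.e. 1.697×10¹⁹/6.022×10²³ = 2.818×10⁻⁵ mol.
Φ = 7.28×10⁻⁶ mol / 2.818×10⁻⁵ mol photons = 0.26.

Φ = 0.26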